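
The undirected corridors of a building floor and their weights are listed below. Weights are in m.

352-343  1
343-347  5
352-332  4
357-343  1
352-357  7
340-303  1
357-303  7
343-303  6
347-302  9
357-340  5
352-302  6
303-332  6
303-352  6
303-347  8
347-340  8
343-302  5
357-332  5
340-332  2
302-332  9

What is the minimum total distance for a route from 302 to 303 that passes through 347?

17 m

Shortest 302→347: 302 → 347 = 9
Shortest 347→303: 347 → 303 = 8
Total via 347: 9 + 8 = 17 m.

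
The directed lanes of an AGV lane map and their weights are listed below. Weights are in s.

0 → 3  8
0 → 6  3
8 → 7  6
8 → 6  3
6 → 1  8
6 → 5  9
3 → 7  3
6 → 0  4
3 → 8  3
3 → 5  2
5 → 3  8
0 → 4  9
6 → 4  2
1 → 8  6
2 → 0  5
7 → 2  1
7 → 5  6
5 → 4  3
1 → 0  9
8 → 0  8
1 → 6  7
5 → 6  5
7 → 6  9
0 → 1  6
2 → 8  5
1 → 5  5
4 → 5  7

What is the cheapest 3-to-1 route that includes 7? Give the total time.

15 s

Shortest 3→7: 3 → 7 = 3
Best 7 to 1: 7 → 2 → 0 → 1 costing 12
Total via 7: 3 + 12 = 15 s.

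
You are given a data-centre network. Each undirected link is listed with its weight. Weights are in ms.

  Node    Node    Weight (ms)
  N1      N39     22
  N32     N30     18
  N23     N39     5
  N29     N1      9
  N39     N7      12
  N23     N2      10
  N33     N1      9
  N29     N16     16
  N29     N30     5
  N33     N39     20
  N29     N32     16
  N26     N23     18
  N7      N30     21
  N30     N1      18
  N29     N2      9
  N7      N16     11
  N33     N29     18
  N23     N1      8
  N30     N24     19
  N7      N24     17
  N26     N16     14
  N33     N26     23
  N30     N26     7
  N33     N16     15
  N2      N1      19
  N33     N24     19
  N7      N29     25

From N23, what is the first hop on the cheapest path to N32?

Candidate routes:
N23–N1–N29–N32: 8+9+16 = 33
N23–N1–N29–N30–N32: 8+9+5+18 = 40
N23–N2–N29–N30–N32: 10+9+5+18 = 42
N23–N2–N29–N32: 10+9+16 = 35
Cheapest is N23–N1–N29–N32 at 33 ms.
So from N23 the first move is to N1.

N1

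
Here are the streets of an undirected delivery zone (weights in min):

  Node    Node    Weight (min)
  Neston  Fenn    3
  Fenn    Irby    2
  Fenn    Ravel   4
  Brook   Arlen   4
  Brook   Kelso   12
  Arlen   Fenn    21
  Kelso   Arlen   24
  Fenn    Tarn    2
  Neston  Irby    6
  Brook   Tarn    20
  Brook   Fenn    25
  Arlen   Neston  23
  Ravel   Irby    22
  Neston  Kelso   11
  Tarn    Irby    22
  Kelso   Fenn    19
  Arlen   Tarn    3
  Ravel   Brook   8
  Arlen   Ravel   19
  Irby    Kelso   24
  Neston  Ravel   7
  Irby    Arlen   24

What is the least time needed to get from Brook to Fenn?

Enumerating some paths:
Brook → Ravel → Fenn: 8+4 = 12
Brook → Arlen → Tarn → Fenn: 4+3+2 = 9
Brook → Ravel → Neston → Fenn: 8+7+3 = 18
Cheapest is Brook → Arlen → Tarn → Fenn at 9 min.

9 min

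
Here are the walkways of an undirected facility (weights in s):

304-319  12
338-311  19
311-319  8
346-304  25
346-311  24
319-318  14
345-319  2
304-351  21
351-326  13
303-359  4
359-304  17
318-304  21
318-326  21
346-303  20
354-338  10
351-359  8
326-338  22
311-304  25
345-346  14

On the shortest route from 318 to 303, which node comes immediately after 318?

304

Candidate routes:
318 → 319 → 304 → 359 → 303: 14+12+17+4 = 47
318 → 304 → 359 → 303: 21+17+4 = 42
318 → 326 → 351 → 359 → 303: 21+13+8+4 = 46
Cheapest is 318 → 304 → 359 → 303 at 42 s.
So from 318 the first move is to 304.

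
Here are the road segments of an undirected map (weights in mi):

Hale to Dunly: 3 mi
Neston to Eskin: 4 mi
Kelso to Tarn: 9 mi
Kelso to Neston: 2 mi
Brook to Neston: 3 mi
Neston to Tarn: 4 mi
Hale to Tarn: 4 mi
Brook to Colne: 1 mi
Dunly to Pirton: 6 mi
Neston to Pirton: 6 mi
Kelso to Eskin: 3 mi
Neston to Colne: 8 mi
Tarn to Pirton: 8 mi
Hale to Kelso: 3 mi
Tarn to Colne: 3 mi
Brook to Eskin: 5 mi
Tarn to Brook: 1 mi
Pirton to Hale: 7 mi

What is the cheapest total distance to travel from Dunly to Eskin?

Compare a few routes:
Dunly → Hale → Kelso → Eskin: 3+3+3 = 9
Dunly → Hale → Kelso → Neston → Eskin: 3+3+2+4 = 12
Cheapest is Dunly → Hale → Kelso → Eskin at 9 mi.

9 mi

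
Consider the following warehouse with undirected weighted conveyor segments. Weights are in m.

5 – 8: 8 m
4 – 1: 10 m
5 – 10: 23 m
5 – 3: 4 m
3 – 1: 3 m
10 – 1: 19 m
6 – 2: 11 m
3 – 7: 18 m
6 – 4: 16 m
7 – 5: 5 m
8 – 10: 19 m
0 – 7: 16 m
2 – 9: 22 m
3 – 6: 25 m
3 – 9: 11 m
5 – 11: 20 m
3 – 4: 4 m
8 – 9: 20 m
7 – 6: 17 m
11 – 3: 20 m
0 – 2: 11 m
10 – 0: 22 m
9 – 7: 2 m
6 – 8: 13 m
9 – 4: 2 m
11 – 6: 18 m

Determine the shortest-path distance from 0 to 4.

Enumerating some paths:
0 - 7 - 9 - 4: 16+2+2 = 20
0 - 7 - 5 - 3 - 4: 16+5+4+4 = 29
The minimum is 20 m via 0 - 7 - 9 - 4.

20 m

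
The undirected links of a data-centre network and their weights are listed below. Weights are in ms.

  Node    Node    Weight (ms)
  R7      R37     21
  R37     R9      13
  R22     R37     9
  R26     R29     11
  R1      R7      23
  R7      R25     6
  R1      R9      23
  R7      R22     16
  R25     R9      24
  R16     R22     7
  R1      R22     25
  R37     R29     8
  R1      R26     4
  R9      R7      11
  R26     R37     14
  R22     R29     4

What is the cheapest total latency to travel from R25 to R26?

Enumerating some paths:
R25–R7–R22–R29–R26: 6+16+4+11 = 37
R25–R7–R37–R26: 6+21+14 = 41
R25–R7–R1–R26: 6+23+4 = 33
R25–R7–R9–R1–R26: 6+11+23+4 = 44
Cheapest is R25–R7–R1–R26 at 33 ms.

33 ms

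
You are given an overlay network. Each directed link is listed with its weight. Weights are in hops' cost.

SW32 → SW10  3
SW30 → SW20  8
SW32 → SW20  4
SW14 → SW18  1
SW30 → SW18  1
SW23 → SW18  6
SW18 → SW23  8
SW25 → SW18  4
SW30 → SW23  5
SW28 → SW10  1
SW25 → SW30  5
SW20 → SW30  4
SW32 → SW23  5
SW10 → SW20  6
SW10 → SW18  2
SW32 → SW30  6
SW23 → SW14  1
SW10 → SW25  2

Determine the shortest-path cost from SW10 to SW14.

Running Dijkstra from SW10:
SW10: 0
SW25: 2  (via SW10)
SW18: 2  (via SW10)
SW20: 6  (via SW10)
SW30: 7  (via SW25)
SW23: 10  (via SW18)
SW14: 11  (via SW23)
Shortest route: SW10–SW18–SW23–SW14 = 11 hops' cost.

11 hops' cost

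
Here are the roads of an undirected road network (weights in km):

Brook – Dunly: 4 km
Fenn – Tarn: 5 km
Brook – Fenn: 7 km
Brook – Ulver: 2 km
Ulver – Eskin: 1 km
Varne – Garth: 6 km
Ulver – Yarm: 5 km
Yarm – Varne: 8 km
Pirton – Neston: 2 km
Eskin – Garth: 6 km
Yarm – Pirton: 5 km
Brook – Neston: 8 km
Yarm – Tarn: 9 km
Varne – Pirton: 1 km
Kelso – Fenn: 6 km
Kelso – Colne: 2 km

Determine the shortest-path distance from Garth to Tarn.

Compare a few routes:
Garth → Varne → Pirton → Neston → Brook → Fenn → Tarn: 6+1+2+8+7+5 = 29
Garth → Varne → Yarm → Tarn: 6+8+9 = 23
Garth → Eskin → Ulver → Yarm → Tarn: 6+1+5+9 = 21
Garth → Varne → Pirton → Yarm → Ulver → Brook → Fenn → Tarn: 6+1+5+5+2+7+5 = 31
The minimum is 21 km via Garth → Eskin → Ulver → Yarm → Tarn.

21 km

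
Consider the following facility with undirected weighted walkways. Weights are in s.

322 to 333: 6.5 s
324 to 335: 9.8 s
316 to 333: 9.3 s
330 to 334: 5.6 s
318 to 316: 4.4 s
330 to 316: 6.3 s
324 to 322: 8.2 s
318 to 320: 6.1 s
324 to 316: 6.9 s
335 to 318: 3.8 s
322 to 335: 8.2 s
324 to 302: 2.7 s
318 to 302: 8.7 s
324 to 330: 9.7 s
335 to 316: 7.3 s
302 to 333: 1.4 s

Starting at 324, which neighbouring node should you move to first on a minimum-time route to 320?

316

Compare a few routes:
324–335–318–320: 9.8+3.8+6.1 = 19.7
324–302–333–316–318–320: 2.7+1.4+9.3+4.4+6.1 = 23.9
324–316–318–320: 6.9+4.4+6.1 = 17.4
324–302–318–320: 2.7+8.7+6.1 = 17.5
The minimum is 17.4 s via 324–316–318–320.
So from 324 the first move is to 316.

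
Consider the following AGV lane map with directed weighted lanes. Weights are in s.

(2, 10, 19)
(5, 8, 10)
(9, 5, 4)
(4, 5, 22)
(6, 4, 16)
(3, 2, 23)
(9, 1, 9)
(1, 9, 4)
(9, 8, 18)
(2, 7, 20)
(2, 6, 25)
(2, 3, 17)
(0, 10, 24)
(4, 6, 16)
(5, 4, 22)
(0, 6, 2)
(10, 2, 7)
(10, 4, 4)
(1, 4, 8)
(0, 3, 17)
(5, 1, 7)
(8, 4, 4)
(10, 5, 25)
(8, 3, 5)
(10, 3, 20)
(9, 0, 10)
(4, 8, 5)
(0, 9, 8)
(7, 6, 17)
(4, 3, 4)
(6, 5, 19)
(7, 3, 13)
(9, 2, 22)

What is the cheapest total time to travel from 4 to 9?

33 s

Candidate routes:
4 - 5 - 1 - 9: 22+7+4 = 33
4 - 6 - 5 - 1 - 9: 16+19+7+4 = 46
The minimum is 33 s via 4 - 5 - 1 - 9.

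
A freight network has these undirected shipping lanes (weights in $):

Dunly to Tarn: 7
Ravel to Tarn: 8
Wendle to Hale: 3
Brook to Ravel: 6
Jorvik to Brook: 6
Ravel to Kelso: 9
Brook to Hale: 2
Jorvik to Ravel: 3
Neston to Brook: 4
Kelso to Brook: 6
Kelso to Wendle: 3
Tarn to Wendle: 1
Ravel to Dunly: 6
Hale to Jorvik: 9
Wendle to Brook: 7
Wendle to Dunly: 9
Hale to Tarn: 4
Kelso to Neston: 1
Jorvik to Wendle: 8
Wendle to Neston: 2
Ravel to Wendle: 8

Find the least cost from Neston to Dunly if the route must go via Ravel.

Best Neston to Ravel: Neston–Kelso–Ravel costing 10
Shortest Ravel→Dunly: Ravel–Dunly = 6
Total via Ravel: 10 + 6 = $16.

$16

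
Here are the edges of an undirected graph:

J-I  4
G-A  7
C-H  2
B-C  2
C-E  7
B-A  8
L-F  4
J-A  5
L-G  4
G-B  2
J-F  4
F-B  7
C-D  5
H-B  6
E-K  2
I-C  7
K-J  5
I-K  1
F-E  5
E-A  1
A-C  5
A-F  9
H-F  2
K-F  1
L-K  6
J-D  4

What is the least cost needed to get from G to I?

10

Shortest distances from G:
G: 0
B: 2  (via G)
C: 4  (via B)
L: 4  (via G)
H: 6  (via C)
A: 7  (via G)
E: 8  (via A)
F: 8  (via L)
D: 9  (via C)
K: 9  (via F)
I: 10  (via K)
Shortest route: G–L–F–K–I = 10.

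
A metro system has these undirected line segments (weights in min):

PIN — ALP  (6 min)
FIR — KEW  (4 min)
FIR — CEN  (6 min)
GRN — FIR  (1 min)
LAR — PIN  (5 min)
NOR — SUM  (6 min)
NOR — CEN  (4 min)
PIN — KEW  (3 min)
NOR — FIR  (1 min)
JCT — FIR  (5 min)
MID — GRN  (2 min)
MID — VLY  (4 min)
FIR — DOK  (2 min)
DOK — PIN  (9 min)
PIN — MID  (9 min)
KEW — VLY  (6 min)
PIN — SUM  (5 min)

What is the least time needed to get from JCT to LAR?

Enumerating some paths:
JCT - FIR - KEW - PIN - LAR: 5+4+3+5 = 17
JCT - FIR - DOK - PIN - LAR: 5+2+9+5 = 21
The minimum is 17 min via JCT - FIR - KEW - PIN - LAR.

17 min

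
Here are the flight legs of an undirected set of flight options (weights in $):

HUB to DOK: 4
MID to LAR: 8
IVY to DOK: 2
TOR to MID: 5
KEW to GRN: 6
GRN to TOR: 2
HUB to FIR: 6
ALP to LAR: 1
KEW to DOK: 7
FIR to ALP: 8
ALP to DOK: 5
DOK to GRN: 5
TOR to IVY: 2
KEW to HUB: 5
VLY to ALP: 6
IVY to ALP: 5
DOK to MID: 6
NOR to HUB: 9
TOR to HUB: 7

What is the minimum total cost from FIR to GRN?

Running Dijkstra from FIR:
FIR: 0
HUB: 6  (via FIR)
ALP: 8  (via FIR)
LAR: 9  (via ALP)
DOK: 10  (via HUB)
KEW: 11  (via HUB)
IVY: 12  (via DOK)
TOR: 13  (via HUB)
VLY: 14  (via ALP)
NOR: 15  (via HUB)
GRN: 15  (via DOK)
Shortest route: FIR–HUB–DOK–GRN = $15.

$15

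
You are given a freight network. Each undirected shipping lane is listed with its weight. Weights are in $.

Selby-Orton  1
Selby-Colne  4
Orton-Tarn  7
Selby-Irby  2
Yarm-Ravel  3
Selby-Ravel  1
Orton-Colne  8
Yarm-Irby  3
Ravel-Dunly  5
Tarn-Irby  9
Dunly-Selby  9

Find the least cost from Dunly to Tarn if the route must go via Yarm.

$20

Shortest Dunly→Yarm: Dunly–Ravel–Yarm = 8
Shortest Yarm→Tarn: Yarm–Irby–Tarn = 12
Total via Yarm: 8 + 12 = $20.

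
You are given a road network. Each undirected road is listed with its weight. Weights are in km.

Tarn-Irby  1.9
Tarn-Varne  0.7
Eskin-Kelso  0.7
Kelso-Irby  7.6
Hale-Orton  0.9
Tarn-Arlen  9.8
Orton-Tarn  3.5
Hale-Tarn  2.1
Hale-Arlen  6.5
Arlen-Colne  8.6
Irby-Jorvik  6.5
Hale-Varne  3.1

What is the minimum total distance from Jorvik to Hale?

10.5 km

Running Dijkstra from Jorvik:
Jorvik: 0
Irby: 6.5  (via Jorvik)
Tarn: 8.4  (via Irby)
Varne: 9.1  (via Tarn)
Hale: 10.5  (via Tarn)
Shortest route: Jorvik → Irby → Tarn → Hale = 10.5 km.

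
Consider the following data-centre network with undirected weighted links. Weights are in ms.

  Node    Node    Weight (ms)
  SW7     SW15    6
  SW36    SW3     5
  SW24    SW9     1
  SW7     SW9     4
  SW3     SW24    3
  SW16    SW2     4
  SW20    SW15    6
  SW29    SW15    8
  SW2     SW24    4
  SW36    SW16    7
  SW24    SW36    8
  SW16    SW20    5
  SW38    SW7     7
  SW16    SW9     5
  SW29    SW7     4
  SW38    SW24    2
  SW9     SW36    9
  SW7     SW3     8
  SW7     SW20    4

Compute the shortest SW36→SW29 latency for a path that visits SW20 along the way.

20 ms

Shortest SW36→SW20: SW36–SW16–SW20 = 12
Shortest SW20→SW29: SW20–SW7–SW29 = 8
Total via SW20: 12 + 8 = 20 ms.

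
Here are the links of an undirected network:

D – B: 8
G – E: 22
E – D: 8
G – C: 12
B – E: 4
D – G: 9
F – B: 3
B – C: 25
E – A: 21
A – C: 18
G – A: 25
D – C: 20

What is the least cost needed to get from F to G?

20

Running Dijkstra from F:
F: 0
B: 3  (via F)
E: 7  (via B)
D: 11  (via B)
G: 20  (via D)
Shortest route: F–B–D–G = 20.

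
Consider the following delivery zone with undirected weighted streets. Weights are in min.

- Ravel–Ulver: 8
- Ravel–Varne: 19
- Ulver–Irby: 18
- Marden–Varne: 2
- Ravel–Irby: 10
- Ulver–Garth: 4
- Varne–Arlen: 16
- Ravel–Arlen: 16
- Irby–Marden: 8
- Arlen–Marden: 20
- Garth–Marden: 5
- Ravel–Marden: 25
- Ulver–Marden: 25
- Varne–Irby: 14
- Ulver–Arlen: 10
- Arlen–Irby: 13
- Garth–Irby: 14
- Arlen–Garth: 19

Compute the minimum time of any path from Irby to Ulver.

17 min

Shortest distances from Irby:
Irby: 0
Marden: 8  (via Irby)
Varne: 10  (via Marden)
Ravel: 10  (via Irby)
Garth: 13  (via Marden)
Arlen: 13  (via Irby)
Ulver: 17  (via Garth)
Shortest route: Irby–Marden–Garth–Ulver = 17 min.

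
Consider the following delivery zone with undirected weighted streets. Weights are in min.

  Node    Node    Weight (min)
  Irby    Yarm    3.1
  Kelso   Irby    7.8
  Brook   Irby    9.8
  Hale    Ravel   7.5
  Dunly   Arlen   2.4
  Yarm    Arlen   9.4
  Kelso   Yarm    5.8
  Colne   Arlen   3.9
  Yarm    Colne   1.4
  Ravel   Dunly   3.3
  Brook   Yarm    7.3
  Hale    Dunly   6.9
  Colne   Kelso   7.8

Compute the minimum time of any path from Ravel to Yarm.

Settle nodes by increasing distance from Ravel:
Ravel: 0
Dunly: 3.3  (via Ravel)
Arlen: 5.7  (via Dunly)
Hale: 7.5  (via Ravel)
Colne: 9.6  (via Arlen)
Yarm: 11  (via Colne)
Shortest route: Ravel–Dunly–Arlen–Colne–Yarm = 11 min.

11 min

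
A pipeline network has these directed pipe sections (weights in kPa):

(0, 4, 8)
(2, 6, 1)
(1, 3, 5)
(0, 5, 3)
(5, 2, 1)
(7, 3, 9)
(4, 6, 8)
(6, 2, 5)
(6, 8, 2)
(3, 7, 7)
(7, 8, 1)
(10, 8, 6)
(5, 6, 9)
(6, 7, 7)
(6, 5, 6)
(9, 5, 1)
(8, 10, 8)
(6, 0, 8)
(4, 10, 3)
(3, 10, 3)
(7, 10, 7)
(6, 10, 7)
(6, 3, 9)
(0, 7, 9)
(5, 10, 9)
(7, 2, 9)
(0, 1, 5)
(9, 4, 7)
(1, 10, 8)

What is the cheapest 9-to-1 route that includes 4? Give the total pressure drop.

28 kPa

Shortest 9→4: 9 → 4 = 7
Best 4 to 1: 4 → 6 → 0 → 1 costing 21
Total via 4: 7 + 21 = 28 kPa.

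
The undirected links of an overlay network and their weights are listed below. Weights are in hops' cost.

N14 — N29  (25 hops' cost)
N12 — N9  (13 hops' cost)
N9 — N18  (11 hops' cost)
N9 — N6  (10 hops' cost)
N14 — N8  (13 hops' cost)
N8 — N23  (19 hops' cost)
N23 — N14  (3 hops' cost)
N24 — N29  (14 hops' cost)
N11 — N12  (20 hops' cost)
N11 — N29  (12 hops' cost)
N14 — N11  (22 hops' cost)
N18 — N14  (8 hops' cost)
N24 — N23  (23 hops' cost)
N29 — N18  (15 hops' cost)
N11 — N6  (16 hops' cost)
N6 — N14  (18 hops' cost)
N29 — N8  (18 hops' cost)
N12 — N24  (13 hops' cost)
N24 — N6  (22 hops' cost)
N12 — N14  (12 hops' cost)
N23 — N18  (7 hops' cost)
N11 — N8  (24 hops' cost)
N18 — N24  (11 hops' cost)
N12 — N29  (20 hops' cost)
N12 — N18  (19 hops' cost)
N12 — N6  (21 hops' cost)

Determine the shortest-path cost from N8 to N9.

32 hops' cost

Running Dijkstra from N8:
N8: 0
N14: 13  (via N8)
N23: 16  (via N14)
N29: 18  (via N8)
N18: 21  (via N14)
N11: 24  (via N8)
N12: 25  (via N14)
N6: 31  (via N14)
N9: 32  (via N18)
Shortest route: N8–N14–N18–N9 = 32 hops' cost.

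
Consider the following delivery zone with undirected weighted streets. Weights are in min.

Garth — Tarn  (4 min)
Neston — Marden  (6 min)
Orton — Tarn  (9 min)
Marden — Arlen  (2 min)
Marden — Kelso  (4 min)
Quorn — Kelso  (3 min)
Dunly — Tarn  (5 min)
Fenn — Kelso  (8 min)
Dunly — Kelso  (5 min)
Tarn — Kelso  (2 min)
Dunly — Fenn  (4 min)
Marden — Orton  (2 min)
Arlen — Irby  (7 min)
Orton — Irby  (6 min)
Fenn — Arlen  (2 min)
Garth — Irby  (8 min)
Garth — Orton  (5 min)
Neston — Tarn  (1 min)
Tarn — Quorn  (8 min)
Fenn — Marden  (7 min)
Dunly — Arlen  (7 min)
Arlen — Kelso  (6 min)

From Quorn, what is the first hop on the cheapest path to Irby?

Compare a few routes:
Quorn - Kelso - Arlen - Irby: 3+6+7 = 16
Quorn - Kelso - Marden - Orton - Irby: 3+4+2+6 = 15
Cheapest is Quorn - Kelso - Marden - Orton - Irby at 15 min.
So from Quorn the first move is to Kelso.

Kelso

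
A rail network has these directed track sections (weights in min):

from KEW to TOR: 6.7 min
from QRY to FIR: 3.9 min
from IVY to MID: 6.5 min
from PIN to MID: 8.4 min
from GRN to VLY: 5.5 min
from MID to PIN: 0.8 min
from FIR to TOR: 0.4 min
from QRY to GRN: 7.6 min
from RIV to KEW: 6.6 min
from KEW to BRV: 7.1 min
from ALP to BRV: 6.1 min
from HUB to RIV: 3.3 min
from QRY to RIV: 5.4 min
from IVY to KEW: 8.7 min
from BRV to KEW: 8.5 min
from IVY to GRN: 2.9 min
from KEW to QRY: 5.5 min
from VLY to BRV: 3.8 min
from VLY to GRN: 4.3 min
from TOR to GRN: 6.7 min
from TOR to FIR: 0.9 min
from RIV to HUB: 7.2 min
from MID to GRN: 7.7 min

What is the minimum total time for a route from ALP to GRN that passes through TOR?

Best ALP to TOR: ALP → BRV → KEW → TOR costing 21.3
Shortest TOR→GRN: TOR → GRN = 6.7
Total via TOR: 21.3 + 6.7 = 28 min.

28 min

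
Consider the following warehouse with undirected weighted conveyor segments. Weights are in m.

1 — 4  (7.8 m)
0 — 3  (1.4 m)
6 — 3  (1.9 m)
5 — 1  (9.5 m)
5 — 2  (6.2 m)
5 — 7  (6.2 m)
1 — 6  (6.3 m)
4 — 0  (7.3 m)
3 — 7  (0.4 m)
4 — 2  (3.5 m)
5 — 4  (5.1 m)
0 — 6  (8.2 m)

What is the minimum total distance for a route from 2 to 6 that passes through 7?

14.7 m

Shortest 2→7: 2 → 5 → 7 = 12.4
Shortest 7→6: 7 → 3 → 6 = 2.3
Total via 7: 12.4 + 2.3 = 14.7 m.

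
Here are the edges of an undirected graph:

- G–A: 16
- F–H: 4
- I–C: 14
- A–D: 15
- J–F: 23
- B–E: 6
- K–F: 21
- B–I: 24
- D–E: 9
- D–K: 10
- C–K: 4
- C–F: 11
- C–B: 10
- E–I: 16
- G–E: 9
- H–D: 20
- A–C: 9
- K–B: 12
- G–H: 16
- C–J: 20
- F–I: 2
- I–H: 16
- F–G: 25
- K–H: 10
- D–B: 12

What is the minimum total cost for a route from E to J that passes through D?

43

Best E to D: E–D costing 9
Shortest D→J: D–K–C–J = 34
Total via D: 9 + 34 = 43.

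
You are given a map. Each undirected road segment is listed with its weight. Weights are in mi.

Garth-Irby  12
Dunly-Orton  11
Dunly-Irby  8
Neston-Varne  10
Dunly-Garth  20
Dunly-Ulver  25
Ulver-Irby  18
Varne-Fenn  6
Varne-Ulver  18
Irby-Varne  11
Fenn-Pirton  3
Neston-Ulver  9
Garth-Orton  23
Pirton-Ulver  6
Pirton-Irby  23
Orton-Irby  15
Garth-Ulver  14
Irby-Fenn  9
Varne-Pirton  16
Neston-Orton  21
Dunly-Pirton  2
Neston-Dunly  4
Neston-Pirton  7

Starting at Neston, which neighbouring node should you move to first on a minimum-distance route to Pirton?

Enumerating some paths:
Neston - Pirton: 7 = 7
Neston - Dunly - Pirton: 4+2 = 6
Cheapest is Neston - Dunly - Pirton at 6 mi.
So from Neston the first move is to Dunly.

Dunly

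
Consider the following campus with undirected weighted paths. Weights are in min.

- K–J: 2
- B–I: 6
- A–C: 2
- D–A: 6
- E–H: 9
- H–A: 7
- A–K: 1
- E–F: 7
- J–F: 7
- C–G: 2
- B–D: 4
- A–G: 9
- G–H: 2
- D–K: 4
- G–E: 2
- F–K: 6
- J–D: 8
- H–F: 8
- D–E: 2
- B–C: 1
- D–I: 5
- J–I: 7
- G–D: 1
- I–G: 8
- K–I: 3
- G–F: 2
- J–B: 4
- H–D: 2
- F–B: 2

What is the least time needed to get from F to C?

Enumerating some paths:
F - G - C: 2+2 = 4
F - B - C: 2+1 = 3
Cheapest is F - B - C at 3 min.

3 min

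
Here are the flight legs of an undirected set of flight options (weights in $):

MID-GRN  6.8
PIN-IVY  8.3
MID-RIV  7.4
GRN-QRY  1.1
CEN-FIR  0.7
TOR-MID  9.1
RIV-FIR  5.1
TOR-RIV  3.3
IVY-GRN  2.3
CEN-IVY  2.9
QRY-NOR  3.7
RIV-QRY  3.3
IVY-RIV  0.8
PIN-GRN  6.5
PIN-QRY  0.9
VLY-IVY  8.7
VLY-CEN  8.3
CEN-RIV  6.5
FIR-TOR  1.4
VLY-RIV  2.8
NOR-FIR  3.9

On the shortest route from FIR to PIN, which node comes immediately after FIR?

CEN

Enumerating some paths:
FIR - CEN - IVY - GRN - QRY - PIN: 0.7+2.9+2.3+1.1+0.9 = 7.9
FIR - NOR - QRY - PIN: 3.9+3.7+0.9 = 8.5
FIR - CEN - IVY - RIV - QRY - PIN: 0.7+2.9+0.8+3.3+0.9 = 8.6
Cheapest is FIR - CEN - IVY - GRN - QRY - PIN at $7.9.
So from FIR the first move is to CEN.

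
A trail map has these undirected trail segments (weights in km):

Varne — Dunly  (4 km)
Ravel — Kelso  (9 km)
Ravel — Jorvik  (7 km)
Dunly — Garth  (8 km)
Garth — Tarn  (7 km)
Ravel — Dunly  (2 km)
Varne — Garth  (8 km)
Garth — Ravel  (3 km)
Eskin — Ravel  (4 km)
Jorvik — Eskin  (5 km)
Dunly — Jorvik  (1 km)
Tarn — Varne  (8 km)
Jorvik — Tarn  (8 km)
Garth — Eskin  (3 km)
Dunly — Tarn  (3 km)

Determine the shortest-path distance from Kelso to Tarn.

14 km

Shortest distances from Kelso:
Kelso: 0
Ravel: 9  (via Kelso)
Dunly: 11  (via Ravel)
Garth: 12  (via Ravel)
Jorvik: 12  (via Dunly)
Eskin: 13  (via Ravel)
Tarn: 14  (via Dunly)
Shortest route: Kelso–Ravel–Dunly–Tarn = 14 km.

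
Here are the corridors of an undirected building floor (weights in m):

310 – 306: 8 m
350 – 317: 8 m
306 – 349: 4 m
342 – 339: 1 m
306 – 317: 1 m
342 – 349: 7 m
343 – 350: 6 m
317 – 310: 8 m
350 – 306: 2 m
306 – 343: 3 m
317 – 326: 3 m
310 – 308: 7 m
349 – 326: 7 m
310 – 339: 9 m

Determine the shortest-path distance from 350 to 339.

Settle nodes by increasing distance from 350:
350: 0
306: 2  (via 350)
317: 3  (via 306)
343: 5  (via 306)
326: 6  (via 317)
349: 6  (via 306)
310: 10  (via 306)
342: 13  (via 349)
339: 14  (via 342)
Shortest route: 350–306–349–342–339 = 14 m.

14 m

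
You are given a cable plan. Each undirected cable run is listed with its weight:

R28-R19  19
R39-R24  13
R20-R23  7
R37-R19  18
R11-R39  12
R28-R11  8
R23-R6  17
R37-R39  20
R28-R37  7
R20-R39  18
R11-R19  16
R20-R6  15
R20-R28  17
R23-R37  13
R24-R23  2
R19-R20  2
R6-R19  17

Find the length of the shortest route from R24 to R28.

Enumerating some paths:
R24–R23–R20–R28: 2+7+17 = 26
R24–R23–R37–R28: 2+13+7 = 22
R24–R23–R20–R19–R28: 2+7+2+19 = 30
The minimum is 22 via R24–R23–R37–R28.

22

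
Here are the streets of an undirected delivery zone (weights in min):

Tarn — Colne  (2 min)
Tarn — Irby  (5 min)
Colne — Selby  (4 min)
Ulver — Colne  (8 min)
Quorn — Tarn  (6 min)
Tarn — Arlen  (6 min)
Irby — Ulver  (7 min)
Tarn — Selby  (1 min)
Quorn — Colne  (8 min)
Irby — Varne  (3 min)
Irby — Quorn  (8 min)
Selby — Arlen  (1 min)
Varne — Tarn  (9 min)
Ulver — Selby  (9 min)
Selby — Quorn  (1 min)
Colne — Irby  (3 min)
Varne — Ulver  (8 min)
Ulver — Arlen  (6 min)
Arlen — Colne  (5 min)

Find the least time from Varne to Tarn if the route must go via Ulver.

Shortest Varne→Ulver: Varne–Ulver = 8
Best Ulver to Tarn: Ulver–Arlen–Selby–Tarn costing 8
Total via Ulver: 8 + 8 = 16 min.

16 min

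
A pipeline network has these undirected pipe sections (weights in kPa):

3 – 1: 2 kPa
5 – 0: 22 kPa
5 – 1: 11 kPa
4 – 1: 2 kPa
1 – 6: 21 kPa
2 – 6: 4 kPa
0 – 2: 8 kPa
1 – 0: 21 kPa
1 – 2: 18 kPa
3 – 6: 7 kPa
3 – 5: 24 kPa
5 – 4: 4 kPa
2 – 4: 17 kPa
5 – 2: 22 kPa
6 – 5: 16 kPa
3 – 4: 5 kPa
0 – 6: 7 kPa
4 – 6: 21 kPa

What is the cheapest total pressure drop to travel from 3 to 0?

14 kPa

Shortest distances from 3:
3: 0
1: 2  (via 3)
4: 4  (via 1)
6: 7  (via 3)
5: 8  (via 4)
2: 11  (via 6)
0: 14  (via 6)
Shortest route: 3 → 6 → 0 = 14 kPa.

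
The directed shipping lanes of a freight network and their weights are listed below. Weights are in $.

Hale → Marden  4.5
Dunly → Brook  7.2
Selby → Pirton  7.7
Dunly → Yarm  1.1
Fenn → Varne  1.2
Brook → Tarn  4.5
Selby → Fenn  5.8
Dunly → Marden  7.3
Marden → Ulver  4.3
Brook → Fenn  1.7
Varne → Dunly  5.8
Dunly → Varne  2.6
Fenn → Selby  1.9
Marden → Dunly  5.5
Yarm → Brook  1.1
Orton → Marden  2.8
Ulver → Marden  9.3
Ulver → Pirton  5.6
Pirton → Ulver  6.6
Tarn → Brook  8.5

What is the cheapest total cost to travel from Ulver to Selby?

Enumerating some paths:
Ulver → Marden → Dunly → Yarm → Brook → Fenn → Selby: 9.3+5.5+1.1+1.1+1.7+1.9 = 20.6
Ulver → Marden → Dunly → Brook → Fenn → Selby: 9.3+5.5+7.2+1.7+1.9 = 25.6
Cheapest is Ulver → Marden → Dunly → Yarm → Brook → Fenn → Selby at $20.6.

$20.6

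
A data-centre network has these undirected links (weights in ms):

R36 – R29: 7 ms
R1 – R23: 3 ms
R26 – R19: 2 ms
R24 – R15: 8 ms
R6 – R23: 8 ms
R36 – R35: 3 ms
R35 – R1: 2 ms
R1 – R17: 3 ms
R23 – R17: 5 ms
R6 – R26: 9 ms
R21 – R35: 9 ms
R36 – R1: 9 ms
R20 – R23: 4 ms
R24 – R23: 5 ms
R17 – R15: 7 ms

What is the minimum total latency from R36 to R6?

Shortest distances from R36:
R36: 0
R35: 3  (via R36)
R1: 5  (via R35)
R29: 7  (via R36)
R17: 8  (via R1)
R23: 8  (via R1)
R21: 12  (via R35)
R20: 12  (via R23)
R24: 13  (via R23)
R15: 15  (via R17)
R6: 16  (via R23)
Shortest route: R36–R35–R1–R23–R6 = 16 ms.

16 ms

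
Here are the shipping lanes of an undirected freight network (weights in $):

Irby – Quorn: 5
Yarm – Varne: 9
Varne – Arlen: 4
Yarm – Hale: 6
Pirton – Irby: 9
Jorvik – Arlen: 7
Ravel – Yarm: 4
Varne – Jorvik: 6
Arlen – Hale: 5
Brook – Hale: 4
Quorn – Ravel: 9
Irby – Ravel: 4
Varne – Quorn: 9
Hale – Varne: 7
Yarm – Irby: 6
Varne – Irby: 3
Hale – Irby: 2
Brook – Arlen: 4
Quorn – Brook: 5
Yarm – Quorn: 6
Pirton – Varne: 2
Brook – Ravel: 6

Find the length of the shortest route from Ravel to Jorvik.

$13

Candidate routes:
Ravel - Brook - Arlen - Jorvik: 6+4+7 = 17
Ravel - Irby - Varne - Jorvik: 4+3+6 = 13
Cheapest is Ravel - Irby - Varne - Jorvik at $13.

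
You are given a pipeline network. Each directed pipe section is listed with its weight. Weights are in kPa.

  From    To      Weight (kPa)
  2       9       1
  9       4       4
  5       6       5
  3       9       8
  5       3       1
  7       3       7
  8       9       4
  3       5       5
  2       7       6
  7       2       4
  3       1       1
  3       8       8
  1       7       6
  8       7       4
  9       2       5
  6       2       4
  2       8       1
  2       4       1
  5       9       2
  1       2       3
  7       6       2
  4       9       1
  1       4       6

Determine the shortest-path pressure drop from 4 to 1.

19 kPa

Enumerating some paths:
4 → 9 → 2 → 7 → 3 → 1: 1+5+6+7+1 = 20
4 → 9 → 2 → 8 → 7 → 3 → 1: 1+5+1+4+7+1 = 19
Cheapest is 4 → 9 → 2 → 8 → 7 → 3 → 1 at 19 kPa.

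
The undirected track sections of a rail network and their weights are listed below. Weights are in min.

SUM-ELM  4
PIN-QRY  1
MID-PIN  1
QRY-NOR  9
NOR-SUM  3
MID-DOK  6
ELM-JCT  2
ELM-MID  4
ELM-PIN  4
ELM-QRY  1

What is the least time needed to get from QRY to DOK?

Settle nodes by increasing distance from QRY:
QRY: 0
ELM: 1  (via QRY)
PIN: 1  (via QRY)
MID: 2  (via PIN)
JCT: 3  (via ELM)
SUM: 5  (via ELM)
DOK: 8  (via MID)
Shortest route: QRY–PIN–MID–DOK = 8 min.

8 min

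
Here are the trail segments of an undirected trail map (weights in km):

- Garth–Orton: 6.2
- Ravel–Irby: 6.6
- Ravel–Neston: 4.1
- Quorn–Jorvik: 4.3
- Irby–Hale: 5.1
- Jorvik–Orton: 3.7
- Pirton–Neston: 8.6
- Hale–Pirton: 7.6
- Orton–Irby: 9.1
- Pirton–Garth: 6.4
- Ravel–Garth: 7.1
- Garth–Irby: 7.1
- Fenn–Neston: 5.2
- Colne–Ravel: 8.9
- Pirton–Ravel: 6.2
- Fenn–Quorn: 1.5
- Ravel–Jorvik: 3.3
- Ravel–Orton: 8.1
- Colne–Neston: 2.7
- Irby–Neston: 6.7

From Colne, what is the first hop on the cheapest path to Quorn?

Compare a few routes:
Colne → Neston → Fenn → Quorn: 2.7+5.2+1.5 = 9.4
Colne → Neston → Ravel → Jorvik → Quorn: 2.7+4.1+3.3+4.3 = 14.4
Cheapest is Colne → Neston → Fenn → Quorn at 9.4 km.
So from Colne the first move is to Neston.

Neston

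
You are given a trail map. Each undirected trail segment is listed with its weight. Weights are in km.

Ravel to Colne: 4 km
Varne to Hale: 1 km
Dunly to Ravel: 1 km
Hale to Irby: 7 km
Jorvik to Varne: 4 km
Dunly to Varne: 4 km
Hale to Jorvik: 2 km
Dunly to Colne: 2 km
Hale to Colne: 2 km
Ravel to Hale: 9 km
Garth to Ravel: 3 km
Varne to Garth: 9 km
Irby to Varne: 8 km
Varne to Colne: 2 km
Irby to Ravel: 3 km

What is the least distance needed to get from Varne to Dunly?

4 km

Running Dijkstra from Varne:
Varne: 0
Hale: 1  (via Varne)
Colne: 2  (via Varne)
Jorvik: 3  (via Hale)
Dunly: 4  (via Varne)
Shortest route: Varne → Dunly = 4 km.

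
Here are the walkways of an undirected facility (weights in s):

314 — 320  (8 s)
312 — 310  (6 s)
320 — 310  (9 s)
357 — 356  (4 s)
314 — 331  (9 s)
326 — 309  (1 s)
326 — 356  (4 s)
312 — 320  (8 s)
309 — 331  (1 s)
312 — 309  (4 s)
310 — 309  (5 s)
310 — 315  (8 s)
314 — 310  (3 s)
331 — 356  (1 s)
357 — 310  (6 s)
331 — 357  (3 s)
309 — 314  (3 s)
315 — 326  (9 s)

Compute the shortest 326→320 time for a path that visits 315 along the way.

26 s

Best 326 to 315: 326–315 costing 9
Shortest 315→320: 315–310–320 = 17
Total via 315: 9 + 17 = 26 s.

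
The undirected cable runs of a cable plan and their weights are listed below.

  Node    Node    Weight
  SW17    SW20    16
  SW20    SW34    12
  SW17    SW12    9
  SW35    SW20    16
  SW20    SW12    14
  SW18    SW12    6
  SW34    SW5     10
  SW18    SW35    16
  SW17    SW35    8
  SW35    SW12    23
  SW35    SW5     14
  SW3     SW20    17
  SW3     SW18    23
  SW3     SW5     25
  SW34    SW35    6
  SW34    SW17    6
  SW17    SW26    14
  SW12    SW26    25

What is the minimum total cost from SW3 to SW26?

47

Enumerating some paths:
SW3 - SW20 - SW12 - SW17 - SW26: 17+14+9+14 = 54
SW3 - SW20 - SW17 - SW26: 17+16+14 = 47
SW3 - SW20 - SW34 - SW17 - SW26: 17+12+6+14 = 49
SW3 - SW18 - SW12 - SW17 - SW26: 23+6+9+14 = 52
The minimum is 47 via SW3 - SW20 - SW17 - SW26.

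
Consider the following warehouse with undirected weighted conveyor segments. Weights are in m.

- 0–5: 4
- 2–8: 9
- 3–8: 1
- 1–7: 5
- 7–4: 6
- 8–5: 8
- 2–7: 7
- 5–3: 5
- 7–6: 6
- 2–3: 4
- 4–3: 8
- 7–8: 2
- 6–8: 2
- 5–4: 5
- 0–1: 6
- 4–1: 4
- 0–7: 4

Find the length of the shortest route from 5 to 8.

6 m

Running Dijkstra from 5:
5: 0
0: 4  (via 5)
3: 5  (via 5)
4: 5  (via 5)
8: 6  (via 3)
Shortest route: 5 → 3 → 8 = 6 m.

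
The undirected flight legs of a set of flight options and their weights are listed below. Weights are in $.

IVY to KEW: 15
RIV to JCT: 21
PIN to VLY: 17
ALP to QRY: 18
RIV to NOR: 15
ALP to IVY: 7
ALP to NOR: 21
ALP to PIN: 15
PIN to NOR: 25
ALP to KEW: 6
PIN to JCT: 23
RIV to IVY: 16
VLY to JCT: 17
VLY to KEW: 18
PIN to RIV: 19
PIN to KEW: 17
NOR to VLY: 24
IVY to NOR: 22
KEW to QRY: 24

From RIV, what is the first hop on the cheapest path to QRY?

Compare a few routes:
RIV → IVY → ALP → QRY: 16+7+18 = 41
RIV → PIN → ALP → QRY: 19+15+18 = 52
The minimum is $41 via RIV → IVY → ALP → QRY.
So from RIV the first move is to IVY.

IVY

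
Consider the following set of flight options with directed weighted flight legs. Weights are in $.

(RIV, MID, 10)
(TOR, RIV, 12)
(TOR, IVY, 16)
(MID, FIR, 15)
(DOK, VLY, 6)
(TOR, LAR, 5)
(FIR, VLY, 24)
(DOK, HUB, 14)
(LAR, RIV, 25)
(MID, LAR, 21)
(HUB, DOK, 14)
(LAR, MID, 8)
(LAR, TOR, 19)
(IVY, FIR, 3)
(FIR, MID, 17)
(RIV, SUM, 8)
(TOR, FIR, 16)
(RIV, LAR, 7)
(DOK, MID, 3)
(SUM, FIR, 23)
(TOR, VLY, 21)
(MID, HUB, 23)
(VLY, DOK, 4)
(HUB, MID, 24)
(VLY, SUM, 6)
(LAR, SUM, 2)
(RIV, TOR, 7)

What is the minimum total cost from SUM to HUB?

Running Dijkstra from SUM:
SUM: 0
FIR: 23  (via SUM)
MID: 40  (via FIR)
VLY: 47  (via FIR)
DOK: 51  (via VLY)
LAR: 61  (via MID)
HUB: 63  (via MID)
Shortest route: SUM–FIR–MID–HUB = $63.

$63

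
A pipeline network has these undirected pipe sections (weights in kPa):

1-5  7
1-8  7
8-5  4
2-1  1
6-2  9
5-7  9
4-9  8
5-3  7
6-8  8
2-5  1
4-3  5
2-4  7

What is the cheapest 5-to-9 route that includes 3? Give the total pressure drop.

Best 5 to 3: 5 → 3 costing 7
Shortest 3→9: 3 → 4 → 9 = 13
Total via 3: 7 + 13 = 20 kPa.

20 kPa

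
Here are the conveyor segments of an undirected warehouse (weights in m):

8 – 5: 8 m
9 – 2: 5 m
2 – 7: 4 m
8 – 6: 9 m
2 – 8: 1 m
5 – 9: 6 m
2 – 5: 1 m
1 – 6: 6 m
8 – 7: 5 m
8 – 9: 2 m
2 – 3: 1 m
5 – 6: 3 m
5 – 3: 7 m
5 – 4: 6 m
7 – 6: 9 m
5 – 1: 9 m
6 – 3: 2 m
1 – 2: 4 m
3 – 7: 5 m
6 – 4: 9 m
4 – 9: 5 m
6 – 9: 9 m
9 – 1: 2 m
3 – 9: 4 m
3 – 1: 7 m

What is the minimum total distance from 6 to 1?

6 m

Running Dijkstra from 6:
6: 0
3: 2  (via 6)
2: 3  (via 3)
5: 3  (via 6)
8: 4  (via 2)
1: 6  (via 6)
Shortest route: 6 → 1 = 6 m.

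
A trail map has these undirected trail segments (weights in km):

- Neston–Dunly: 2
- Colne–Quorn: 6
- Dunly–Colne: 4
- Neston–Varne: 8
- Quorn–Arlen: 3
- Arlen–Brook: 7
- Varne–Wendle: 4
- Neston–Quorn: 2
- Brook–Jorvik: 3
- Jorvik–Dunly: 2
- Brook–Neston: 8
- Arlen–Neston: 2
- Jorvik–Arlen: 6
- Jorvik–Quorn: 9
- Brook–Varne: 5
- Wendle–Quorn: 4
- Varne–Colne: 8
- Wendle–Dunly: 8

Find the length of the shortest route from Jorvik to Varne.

8 km

Settle nodes by increasing distance from Jorvik:
Jorvik: 0
Dunly: 2  (via Jorvik)
Brook: 3  (via Jorvik)
Neston: 4  (via Dunly)
Colne: 6  (via Dunly)
Quorn: 6  (via Neston)
Arlen: 6  (via Jorvik)
Varne: 8  (via Brook)
Shortest route: Jorvik → Brook → Varne = 8 km.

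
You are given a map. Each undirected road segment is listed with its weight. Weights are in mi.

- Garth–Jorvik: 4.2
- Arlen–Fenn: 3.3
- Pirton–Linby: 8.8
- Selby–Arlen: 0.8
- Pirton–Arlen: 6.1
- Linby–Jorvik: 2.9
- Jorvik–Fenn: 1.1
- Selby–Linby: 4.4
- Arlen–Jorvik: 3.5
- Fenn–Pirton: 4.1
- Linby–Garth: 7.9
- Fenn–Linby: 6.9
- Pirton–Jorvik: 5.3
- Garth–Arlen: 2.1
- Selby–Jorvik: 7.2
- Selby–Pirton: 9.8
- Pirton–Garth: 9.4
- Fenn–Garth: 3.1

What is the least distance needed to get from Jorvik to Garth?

Shortest distances from Jorvik:
Jorvik: 0
Fenn: 1.1  (via Jorvik)
Linby: 2.9  (via Jorvik)
Arlen: 3.5  (via Jorvik)
Garth: 4.2  (via Jorvik)
Shortest route: Jorvik–Garth = 4.2 mi.

4.2 mi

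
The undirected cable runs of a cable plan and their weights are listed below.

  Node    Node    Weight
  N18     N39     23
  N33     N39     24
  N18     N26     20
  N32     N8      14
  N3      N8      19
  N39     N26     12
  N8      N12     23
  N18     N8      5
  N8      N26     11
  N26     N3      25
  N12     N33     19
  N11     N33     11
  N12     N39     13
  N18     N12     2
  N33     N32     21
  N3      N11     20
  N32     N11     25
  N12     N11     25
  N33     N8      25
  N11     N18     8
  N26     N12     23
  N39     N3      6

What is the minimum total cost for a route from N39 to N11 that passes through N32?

Shortest N39→N32: N39 → N12 → N18 → N8 → N32 = 34
Shortest N32→N11: N32 → N11 = 25
Total via N32: 34 + 25 = 59.

59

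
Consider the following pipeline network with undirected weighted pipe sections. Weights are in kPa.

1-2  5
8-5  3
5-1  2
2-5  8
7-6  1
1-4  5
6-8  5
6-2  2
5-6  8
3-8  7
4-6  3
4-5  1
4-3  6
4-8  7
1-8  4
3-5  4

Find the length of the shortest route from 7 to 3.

9 kPa

Shortest distances from 7:
7: 0
6: 1  (via 7)
2: 3  (via 6)
4: 4  (via 6)
5: 5  (via 4)
8: 6  (via 6)
1: 7  (via 5)
3: 9  (via 5)
Shortest route: 7 → 6 → 4 → 5 → 3 = 9 kPa.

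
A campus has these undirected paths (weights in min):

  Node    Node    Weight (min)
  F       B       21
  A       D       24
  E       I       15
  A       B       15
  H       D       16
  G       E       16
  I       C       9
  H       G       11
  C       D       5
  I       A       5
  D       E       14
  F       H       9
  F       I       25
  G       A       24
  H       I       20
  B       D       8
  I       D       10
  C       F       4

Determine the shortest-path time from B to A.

15 min

Enumerating some paths:
B - D - I - A: 8+10+5 = 23
B - A: 15 = 15
The minimum is 15 min via B - A.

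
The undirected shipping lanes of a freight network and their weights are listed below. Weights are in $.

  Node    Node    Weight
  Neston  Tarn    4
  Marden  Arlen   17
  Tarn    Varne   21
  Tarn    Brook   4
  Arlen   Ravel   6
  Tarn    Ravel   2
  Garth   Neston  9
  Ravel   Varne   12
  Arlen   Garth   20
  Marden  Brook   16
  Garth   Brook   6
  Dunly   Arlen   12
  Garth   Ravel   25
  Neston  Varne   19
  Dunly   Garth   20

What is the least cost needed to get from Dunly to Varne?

$30

Candidate routes:
Dunly - Arlen - Ravel - Varne: 12+6+12 = 30
Dunly - Arlen - Ravel - Tarn - Varne: 12+6+2+21 = 41
Dunly - Arlen - Ravel - Tarn - Neston - Varne: 12+6+2+4+19 = 43
Cheapest is Dunly - Arlen - Ravel - Varne at $30.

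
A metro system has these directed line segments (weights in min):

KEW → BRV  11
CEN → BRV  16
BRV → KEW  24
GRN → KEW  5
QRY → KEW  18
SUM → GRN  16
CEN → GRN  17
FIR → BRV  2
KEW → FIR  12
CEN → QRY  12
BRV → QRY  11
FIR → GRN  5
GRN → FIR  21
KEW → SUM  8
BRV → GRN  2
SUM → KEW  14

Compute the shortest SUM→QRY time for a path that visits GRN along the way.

Best SUM to GRN: SUM → GRN costing 16
Best GRN to QRY: GRN → KEW → BRV → QRY costing 27
Total via GRN: 16 + 27 = 43 min.

43 min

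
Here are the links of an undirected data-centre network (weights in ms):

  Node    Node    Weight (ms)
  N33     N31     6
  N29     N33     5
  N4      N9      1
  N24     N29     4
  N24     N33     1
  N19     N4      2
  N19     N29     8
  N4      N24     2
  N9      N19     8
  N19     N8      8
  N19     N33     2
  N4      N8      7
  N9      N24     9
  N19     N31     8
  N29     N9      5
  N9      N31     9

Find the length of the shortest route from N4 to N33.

Compare a few routes:
N4–N24–N33: 2+1 = 3
N4–N19–N33: 2+2 = 4
The minimum is 3 ms via N4–N24–N33.

3 ms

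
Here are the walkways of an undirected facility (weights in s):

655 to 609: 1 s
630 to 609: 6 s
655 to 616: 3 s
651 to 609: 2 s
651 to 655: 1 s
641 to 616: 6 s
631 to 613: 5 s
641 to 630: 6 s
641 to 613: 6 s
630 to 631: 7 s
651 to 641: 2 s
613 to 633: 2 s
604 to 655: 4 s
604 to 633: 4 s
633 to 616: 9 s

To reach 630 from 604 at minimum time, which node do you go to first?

655

Enumerating some paths:
604 - 655 - 651 - 609 - 630: 4+1+2+6 = 13
604 - 655 - 609 - 630: 4+1+6 = 11
Cheapest is 604 - 655 - 609 - 630 at 11 s.
So from 604 the first move is to 655.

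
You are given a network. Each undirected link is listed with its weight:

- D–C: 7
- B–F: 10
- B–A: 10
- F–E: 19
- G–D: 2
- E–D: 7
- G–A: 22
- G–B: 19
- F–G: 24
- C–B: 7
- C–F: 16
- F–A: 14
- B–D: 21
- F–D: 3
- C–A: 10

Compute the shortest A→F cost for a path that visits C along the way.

20

Shortest A→C: A → C = 10
Best C to F: C → D → F costing 10
Total via C: 10 + 10 = 20.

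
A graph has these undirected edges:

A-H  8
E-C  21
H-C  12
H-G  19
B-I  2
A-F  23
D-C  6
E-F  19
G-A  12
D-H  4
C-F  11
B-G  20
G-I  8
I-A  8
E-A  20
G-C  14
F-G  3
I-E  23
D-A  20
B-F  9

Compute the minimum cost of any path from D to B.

Enumerating some paths:
D - C - F - B: 6+11+9 = 26
D - C - F - G - I - B: 6+11+3+8+2 = 30
D - H - A - I - B: 4+8+8+2 = 22
D - C - G - I - B: 6+14+8+2 = 30
The minimum is 22 via D - H - A - I - B.

22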